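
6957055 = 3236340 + 3720715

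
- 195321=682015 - 877336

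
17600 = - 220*(- 80)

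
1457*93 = 135501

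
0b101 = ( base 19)5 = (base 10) 5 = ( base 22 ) 5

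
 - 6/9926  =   - 1 + 4960/4963 = -  0.00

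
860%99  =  68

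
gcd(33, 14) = 1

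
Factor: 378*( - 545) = - 2^1*3^3*5^1*7^1*109^1   =  -206010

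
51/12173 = 51/12173=0.00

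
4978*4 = 19912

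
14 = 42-28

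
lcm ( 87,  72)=2088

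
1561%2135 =1561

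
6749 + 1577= 8326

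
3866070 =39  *99130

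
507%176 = 155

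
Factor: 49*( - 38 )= - 2^1*7^2*19^1= - 1862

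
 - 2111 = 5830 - 7941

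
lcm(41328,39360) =826560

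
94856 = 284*334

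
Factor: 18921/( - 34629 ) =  - 53^1*97^(  -  1) = - 53/97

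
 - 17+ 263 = 246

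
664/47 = 14+6/47 = 14.13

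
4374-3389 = 985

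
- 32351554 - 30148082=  - 62499636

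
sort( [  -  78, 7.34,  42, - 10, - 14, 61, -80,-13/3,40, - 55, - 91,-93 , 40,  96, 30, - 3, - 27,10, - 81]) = [ - 93, - 91, - 81 , - 80, - 78, - 55,-27 , - 14, - 10 , - 13/3, - 3,7.34,10, 30, 40,40, 42, 61, 96]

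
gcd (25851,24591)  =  21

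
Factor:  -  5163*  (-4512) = 23295456  =  2^5*3^2  *47^1*1721^1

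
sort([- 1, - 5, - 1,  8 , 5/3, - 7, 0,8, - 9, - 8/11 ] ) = [ - 9,  -  7,- 5, - 1,  -  1, - 8/11,0,5/3,8,8] 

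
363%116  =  15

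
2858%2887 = 2858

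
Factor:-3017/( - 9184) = 2^( - 5) * 41^( - 1)*431^1=431/1312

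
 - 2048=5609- 7657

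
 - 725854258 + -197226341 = -923080599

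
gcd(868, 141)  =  1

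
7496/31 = 7496/31 = 241.81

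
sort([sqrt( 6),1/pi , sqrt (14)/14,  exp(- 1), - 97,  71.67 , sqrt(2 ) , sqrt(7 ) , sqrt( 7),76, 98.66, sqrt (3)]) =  [ - 97, sqrt( 14 ) /14, 1/pi, exp(  -  1),sqrt( 2) , sqrt( 3 ),sqrt(6),sqrt (7),sqrt( 7), 71.67, 76,98.66]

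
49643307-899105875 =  - 849462568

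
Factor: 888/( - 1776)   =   - 2^( - 1)  =  - 1/2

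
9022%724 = 334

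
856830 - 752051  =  104779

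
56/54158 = 28/27079=0.00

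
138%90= 48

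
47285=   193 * 245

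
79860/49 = 1629 + 39/49 = 1629.80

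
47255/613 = 77+54/613 = 77.09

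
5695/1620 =1139/324 = 3.52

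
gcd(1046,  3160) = 2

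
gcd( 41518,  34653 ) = 1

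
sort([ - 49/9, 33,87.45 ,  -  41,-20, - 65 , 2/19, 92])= [ - 65,-41 , - 20, - 49/9, 2/19,  33, 87.45, 92 ] 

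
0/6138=0 = 0.00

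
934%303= 25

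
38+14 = 52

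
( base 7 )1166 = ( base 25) hf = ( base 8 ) 670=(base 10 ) 440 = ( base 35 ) ck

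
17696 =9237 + 8459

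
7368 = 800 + 6568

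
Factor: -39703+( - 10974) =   -  50677 = -11^1*17^1 * 271^1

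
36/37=36/37 = 0.97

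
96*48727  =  4677792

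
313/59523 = 313/59523 = 0.01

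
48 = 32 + 16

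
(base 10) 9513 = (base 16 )2529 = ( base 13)443a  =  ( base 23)HME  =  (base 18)1B69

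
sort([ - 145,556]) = [- 145,556 ] 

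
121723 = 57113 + 64610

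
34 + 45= 79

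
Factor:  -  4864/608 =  - 2^3 = - 8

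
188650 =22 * 8575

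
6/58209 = 2/19403 = 0.00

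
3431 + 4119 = 7550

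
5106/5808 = 851/968= 0.88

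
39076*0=0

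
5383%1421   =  1120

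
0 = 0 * 3934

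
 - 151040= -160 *944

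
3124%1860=1264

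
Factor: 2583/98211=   861/32737 = 3^1 * 7^1* 19^( - 1)*41^1*1723^( - 1) 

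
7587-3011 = 4576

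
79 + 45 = 124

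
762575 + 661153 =1423728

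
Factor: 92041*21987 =3^2 * 7^1*349^1*92041^1 = 2023705467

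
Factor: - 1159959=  - 3^1*23^1*16811^1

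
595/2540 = 119/508 = 0.23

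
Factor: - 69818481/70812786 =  - 23272827/23604262 = - 2^( - 1)*3^1*11^( - 1)*17^ (-1)*63113^( - 1)*7757609^1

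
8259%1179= 6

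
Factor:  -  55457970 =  - 2^1*3^1 *5^1 * 1848599^1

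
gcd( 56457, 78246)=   81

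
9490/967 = 9490/967 = 9.81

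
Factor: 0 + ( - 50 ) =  - 2^1 * 5^2 = - 50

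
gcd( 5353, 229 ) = 1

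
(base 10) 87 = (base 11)7a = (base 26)39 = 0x57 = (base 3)10020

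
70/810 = 7/81 = 0.09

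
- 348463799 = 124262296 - 472726095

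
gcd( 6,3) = 3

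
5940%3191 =2749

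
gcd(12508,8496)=236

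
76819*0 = 0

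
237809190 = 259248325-21439135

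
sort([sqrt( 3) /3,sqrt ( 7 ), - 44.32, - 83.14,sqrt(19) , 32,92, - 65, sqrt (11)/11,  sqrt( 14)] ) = [-83.14, - 65, - 44.32,sqrt( 11) /11,sqrt( 3) /3 , sqrt( 7), sqrt( 14), sqrt( 19),32, 92]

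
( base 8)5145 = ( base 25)46b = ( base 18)83f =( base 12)1659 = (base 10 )2661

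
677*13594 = 9203138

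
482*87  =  41934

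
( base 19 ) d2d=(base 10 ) 4744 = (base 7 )16555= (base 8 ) 11210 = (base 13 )220c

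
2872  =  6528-3656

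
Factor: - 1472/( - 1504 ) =2^1 * 23^1*47^( -1 ) =46/47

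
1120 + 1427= 2547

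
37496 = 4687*8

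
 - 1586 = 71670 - 73256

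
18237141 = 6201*2941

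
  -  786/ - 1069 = 786/1069 = 0.74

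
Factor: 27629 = 7^1*3947^1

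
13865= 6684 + 7181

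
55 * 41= 2255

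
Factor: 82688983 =13^1 * 173^1 * 36767^1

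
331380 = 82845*4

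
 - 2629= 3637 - 6266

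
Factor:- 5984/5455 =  - 2^5*5^( - 1 )*11^1*17^1*1091^(-1 ) 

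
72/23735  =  72/23735 = 0.00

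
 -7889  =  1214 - 9103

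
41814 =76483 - 34669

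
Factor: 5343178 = 2^1*2671589^1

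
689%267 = 155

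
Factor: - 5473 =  - 13^1*421^1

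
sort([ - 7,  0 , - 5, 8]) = [ - 7,-5,  0,  8 ]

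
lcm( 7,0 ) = 0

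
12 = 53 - 41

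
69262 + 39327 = 108589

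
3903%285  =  198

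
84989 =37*2297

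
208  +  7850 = 8058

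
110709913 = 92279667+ 18430246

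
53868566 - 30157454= 23711112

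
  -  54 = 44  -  98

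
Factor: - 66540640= -2^5*5^1 *415879^1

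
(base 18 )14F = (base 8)633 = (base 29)E5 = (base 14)215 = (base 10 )411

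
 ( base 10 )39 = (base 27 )1C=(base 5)124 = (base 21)1I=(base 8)47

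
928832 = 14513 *64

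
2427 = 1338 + 1089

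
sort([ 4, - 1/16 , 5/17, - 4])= [ - 4 ,  -  1/16,5/17, 4]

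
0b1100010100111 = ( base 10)6311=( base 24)AMN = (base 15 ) 1D0B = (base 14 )242B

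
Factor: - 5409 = -3^2*601^1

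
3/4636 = 3/4636 = 0.00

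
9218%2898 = 524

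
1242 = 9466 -8224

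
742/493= 742/493 = 1.51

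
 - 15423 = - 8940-6483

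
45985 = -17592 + 63577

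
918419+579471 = 1497890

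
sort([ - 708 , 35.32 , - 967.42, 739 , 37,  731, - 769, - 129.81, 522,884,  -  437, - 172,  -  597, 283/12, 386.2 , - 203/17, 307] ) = [ - 967.42, - 769,- 708, - 597,  -  437, -172, -129.81, - 203/17,283/12 , 35.32, 37,307 , 386.2,522, 731,739,  884 ]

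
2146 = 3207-1061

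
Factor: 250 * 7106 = 1776500 = 2^2 * 5^3*11^1*17^1*19^1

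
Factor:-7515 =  - 3^2*5^1*167^1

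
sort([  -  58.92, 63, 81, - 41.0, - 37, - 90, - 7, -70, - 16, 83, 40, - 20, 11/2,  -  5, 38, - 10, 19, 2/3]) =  [ - 90, - 70,-58.92, - 41.0, - 37, - 20, - 16,-10 ,- 7, - 5,2/3, 11/2, 19,38, 40, 63, 81,83 ]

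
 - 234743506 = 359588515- 594332021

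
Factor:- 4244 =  - 2^2*1061^1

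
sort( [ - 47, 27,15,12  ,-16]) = [ - 47,  -  16, 12 , 15,  27 ]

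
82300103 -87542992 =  - 5242889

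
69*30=2070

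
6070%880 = 790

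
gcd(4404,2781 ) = 3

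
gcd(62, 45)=1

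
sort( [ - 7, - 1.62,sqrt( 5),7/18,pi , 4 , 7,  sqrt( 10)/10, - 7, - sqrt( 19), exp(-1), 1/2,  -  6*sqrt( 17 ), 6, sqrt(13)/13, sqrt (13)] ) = [ - 6*sqrt( 17 ), - 7, - 7, - sqrt ( 19), - 1.62,sqrt( 13)/13, sqrt( 10)/10,  exp( - 1),7/18,1/2,sqrt(5),pi  ,  sqrt( 13 ),4,6,7 ]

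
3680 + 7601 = 11281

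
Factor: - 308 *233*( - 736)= 52818304 = 2^7 * 7^1*11^1 *23^1 * 233^1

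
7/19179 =7/19179= 0.00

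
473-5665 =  -5192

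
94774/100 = 947 + 37/50 = 947.74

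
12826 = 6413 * 2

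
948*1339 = 1269372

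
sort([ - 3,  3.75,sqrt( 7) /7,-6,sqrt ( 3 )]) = [ - 6, - 3,sqrt(7 )/7,sqrt( 3 ),3.75] 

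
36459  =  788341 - 751882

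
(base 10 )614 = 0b1001100110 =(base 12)432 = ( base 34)i2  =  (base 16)266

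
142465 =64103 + 78362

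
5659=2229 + 3430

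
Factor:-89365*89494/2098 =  - 5^1 * 29^1*61^1*293^1*1049^( -1)*1543^1 = -3998815655/1049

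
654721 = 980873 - 326152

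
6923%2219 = 266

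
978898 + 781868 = 1760766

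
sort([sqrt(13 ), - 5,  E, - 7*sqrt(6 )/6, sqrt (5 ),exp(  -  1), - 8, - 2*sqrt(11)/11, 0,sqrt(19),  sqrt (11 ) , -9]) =[-9, - 8, - 5, - 7*sqrt( 6)/6, - 2*sqrt( 11)/11, 0,  exp (  -  1 ), sqrt (5 ), E, sqrt(11), sqrt(13),sqrt(19 )]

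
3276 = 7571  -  4295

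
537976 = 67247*8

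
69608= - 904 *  ( - 77 ) 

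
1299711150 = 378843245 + 920867905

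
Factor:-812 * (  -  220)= 178640 = 2^4*5^1*7^1*11^1*29^1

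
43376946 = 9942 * 4363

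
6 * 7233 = 43398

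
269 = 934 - 665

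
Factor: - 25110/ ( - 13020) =27/14 = 2^(-1 )*  3^3 * 7^(-1 ) 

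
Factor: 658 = 2^1 * 7^1  *  47^1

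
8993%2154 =377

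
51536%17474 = 16588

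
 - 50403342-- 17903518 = - 32499824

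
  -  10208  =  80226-90434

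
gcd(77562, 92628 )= 558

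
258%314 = 258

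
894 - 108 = 786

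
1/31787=1/31787= 0.00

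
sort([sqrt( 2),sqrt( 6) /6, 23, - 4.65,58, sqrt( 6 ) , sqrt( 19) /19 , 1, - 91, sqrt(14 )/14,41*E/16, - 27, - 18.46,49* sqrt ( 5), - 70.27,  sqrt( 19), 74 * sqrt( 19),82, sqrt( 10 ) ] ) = [ - 91, - 70.27, - 27, - 18.46, - 4.65,sqrt( 19)/19 , sqrt( 14 )/14 , sqrt( 6)/6,1,sqrt( 2 ), sqrt( 6),sqrt( 10),sqrt ( 19),41*E/16, 23, 58, 82 , 49*sqrt( 5),74*sqrt( 19)]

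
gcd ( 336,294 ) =42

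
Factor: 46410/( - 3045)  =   - 2^1*13^1*17^1*29^( - 1)  =  - 442/29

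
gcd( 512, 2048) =512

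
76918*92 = 7076456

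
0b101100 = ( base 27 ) 1h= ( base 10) 44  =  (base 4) 230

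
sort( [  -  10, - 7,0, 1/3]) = [ - 10, - 7,0, 1/3]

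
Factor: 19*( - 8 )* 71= - 2^3*19^1*71^1  =  - 10792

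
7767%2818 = 2131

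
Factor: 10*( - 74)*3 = -2220 = - 2^2 *3^1*5^1 * 37^1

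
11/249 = 11/249 =0.04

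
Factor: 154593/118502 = 801/614 = 2^ ( - 1 ) * 3^2 * 89^1*307^(-1 ) 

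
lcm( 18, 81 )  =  162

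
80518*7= 563626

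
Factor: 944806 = 2^1*433^1  *  1091^1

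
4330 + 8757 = 13087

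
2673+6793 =9466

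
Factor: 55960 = 2^3*5^1*1399^1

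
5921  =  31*191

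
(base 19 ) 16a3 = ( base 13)4271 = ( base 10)9218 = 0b10010000000010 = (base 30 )a78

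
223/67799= 223/67799 = 0.00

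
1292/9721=1292/9721=0.13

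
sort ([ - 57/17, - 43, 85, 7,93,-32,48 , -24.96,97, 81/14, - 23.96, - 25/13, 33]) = [-43, - 32 , - 24.96, - 23.96,-57/17, - 25/13, 81/14, 7, 33, 48, 85,93, 97]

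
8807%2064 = 551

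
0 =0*7174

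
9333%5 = 3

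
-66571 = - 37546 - 29025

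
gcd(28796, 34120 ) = 4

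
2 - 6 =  - 4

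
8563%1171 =366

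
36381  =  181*201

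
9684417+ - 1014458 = 8669959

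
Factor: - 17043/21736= - 2^( - 3 )*3^1*11^( - 1)*23^1  =  -69/88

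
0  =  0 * 647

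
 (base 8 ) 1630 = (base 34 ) R2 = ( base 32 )so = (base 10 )920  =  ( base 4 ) 32120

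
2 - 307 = - 305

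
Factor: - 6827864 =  - 2^3*229^1*3727^1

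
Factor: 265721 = 41^1*6481^1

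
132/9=14 + 2/3 =14.67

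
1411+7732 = 9143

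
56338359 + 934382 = 57272741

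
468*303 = 141804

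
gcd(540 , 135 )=135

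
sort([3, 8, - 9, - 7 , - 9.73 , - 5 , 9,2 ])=[ - 9.73, - 9, - 7 , - 5 , 2,3, 8,9]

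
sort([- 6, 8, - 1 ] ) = [ - 6,- 1, 8 ]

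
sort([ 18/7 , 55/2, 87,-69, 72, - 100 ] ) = [ - 100,  -  69, 18/7,55/2 , 72, 87 ] 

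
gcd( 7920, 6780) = 60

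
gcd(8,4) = 4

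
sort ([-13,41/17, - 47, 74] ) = [ - 47, - 13, 41/17, 74]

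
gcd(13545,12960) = 45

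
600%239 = 122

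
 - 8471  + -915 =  - 9386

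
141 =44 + 97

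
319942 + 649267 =969209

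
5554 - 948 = 4606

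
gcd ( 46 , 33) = 1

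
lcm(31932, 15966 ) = 31932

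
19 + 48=67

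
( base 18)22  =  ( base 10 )38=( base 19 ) 20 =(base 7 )53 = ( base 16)26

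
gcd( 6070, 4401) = 1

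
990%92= 70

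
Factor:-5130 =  - 2^1*3^3*5^1*19^1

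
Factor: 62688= 2^5 *3^1*653^1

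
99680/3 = 33226 + 2/3 = 33226.67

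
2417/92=26 + 25/92 = 26.27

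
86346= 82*1053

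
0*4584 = 0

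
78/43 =1 + 35/43 = 1.81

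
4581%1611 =1359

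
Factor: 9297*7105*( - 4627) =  - 3^2*5^1*7^3*29^1*661^1 *1033^1 = - 305637340995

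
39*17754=692406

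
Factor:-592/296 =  - 2 = - 2^1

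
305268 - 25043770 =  - 24738502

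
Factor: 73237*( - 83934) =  - 2^1*3^2* 4663^1 *73237^1 = - 6147074358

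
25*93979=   2349475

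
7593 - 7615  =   - 22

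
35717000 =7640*4675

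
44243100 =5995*7380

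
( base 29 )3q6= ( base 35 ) 2ns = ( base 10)3283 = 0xCD3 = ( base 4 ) 303103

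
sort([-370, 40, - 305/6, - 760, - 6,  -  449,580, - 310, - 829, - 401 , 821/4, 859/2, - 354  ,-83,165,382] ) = [ - 829, - 760 , - 449, - 401,  -  370, - 354, - 310, - 83, - 305/6,-6, 40,165, 821/4, 382, 859/2, 580]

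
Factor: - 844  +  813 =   -  31^1 = - 31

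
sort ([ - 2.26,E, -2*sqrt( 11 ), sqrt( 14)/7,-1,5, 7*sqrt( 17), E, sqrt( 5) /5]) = [ - 2*sqrt( 11), - 2.26, - 1, sqrt(5 )/5, sqrt( 14) /7,E, E,5, 7*sqrt(17 ) ]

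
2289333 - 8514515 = -6225182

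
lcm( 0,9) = 0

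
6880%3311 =258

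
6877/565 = 6877/565 = 12.17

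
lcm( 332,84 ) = 6972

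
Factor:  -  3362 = - 2^1*41^2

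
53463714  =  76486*699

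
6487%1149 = 742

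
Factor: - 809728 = -2^8*3163^1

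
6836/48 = 142 + 5/12 = 142.42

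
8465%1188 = 149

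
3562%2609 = 953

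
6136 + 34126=40262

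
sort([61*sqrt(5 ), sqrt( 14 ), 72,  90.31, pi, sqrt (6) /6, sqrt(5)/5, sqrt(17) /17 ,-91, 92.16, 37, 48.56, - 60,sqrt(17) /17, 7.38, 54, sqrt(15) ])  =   [ - 91, - 60, sqrt(17) /17, sqrt( 17 ) /17, sqrt( 6 )/6, sqrt( 5 )/5, pi, sqrt( 14 ), sqrt(15),7.38,37,48.56,54, 72, 90.31, 92.16, 61*sqrt(5)]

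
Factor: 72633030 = 2^1* 3^1*5^1*149^1 *16249^1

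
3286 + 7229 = 10515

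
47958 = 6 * 7993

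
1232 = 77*16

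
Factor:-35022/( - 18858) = 7^( - 1)*13^1 = 13/7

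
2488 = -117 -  - 2605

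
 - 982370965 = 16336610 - 998707575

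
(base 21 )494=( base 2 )11110100101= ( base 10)1957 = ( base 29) 29e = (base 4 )132211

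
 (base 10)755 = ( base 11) 627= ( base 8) 1363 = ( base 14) 3bd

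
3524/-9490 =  - 1 +2983/4745 = -0.37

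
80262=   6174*13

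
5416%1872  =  1672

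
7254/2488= 2  +  1139/1244  =  2.92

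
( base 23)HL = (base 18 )14g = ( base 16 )19C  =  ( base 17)174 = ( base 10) 412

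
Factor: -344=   -  2^3*  43^1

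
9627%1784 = 707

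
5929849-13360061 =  - 7430212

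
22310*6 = 133860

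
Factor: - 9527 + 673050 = 663523 = 7^1*94789^1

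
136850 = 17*8050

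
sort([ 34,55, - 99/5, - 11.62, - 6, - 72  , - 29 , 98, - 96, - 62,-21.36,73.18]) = [ - 96, - 72, - 62, - 29,  -  21.36, - 99/5, - 11.62, - 6,34 , 55, 73.18, 98]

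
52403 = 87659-35256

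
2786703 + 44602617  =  47389320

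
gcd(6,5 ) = 1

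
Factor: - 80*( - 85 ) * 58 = 2^5*5^2 * 17^1 * 29^1 = 394400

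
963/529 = 1 + 434/529= 1.82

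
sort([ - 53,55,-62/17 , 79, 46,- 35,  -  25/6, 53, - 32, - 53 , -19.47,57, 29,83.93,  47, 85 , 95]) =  [ - 53,-53,  -  35,-32, - 19.47, - 25/6,-62/17,29,46,47,53, 55,57,79,83.93,85, 95 ]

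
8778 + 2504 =11282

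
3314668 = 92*36029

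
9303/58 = 160+23/58 =160.40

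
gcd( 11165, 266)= 7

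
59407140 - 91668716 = -32261576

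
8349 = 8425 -76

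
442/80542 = 221/40271 = 0.01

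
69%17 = 1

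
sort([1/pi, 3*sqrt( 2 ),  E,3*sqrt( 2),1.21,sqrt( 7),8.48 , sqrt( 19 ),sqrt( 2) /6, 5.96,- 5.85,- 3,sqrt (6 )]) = [ - 5.85, - 3,sqrt( 2 ) /6, 1/pi,1.21, sqrt( 6 ),sqrt(7),E,3*sqrt( 2 ),3 * sqrt( 2 ),sqrt( 19 ),5.96,8.48]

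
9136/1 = 9136 = 9136.00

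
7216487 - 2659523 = 4556964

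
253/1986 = 253/1986= 0.13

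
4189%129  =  61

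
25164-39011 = - 13847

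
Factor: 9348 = 2^2  *  3^1*19^1*41^1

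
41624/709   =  58 +502/709 = 58.71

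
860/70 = 12 + 2/7   =  12.29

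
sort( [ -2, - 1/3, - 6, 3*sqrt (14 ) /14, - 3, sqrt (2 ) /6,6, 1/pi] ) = [ - 6,- 3, - 2, - 1/3, sqrt(2 ) /6, 1/pi,3 * sqrt (14 )/14, 6]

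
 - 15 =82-97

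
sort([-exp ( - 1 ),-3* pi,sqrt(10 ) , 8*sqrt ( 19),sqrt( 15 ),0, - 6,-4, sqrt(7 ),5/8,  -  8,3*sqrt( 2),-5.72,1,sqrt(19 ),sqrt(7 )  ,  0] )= [ -3*pi,  -  8, - 6, - 5.72,- 4,- exp( - 1 ),  0, 0,5/8,  1,sqrt ( 7), sqrt( 7), sqrt (10 ),sqrt(15 ),3*sqrt(2 ), sqrt( 19),8*sqrt(19 )] 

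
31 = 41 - 10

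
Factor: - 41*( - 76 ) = 3116 = 2^2*19^1*41^1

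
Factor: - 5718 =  - 2^1 * 3^1*953^1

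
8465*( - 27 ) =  - 228555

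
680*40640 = 27635200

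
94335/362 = 94335/362 = 260.59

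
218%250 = 218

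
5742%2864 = 14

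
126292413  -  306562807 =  - 180270394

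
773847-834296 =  - 60449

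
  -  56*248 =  - 13888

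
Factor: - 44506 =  - 2^1*7^1*11^1*17^2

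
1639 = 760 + 879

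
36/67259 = 36/67259=0.00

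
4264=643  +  3621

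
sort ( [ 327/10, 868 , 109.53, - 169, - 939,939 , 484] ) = [ - 939, - 169 , 327/10, 109.53, 484 , 868, 939]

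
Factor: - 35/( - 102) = 2^( - 1)*3^( - 1)*5^1*7^1*17^( - 1) 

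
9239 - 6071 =3168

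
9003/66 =136+ 9/22= 136.41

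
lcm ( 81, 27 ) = 81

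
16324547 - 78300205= - 61975658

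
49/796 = 49/796 =0.06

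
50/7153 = 50/7153 = 0.01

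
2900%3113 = 2900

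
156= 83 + 73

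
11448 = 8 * 1431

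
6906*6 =41436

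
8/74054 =4/37027 = 0.00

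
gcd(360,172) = 4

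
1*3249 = 3249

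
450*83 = 37350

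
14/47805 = 14/47805 = 0.00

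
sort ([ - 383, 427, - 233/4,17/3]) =[ - 383 , -233/4, 17/3,427] 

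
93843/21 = 4468 + 5/7 = 4468.71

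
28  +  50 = 78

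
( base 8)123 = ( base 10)83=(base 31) 2l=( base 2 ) 1010011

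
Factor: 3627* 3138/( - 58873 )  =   - 2^1 * 3^3*13^1 * 31^1*113^ ( - 1)*521^( - 1)*523^1= - 11381526/58873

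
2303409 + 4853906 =7157315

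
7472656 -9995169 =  -2522513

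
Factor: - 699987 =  - 3^1*233329^1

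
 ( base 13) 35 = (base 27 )1H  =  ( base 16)2C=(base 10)44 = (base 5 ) 134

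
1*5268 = 5268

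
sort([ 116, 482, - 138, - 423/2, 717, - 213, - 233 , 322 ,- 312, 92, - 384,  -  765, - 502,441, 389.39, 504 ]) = [ - 765,-502, -384, - 312, - 233, - 213, - 423/2, - 138, 92, 116, 322, 389.39, 441, 482, 504,717 ]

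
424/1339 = 424/1339 = 0.32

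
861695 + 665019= 1526714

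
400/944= 25/59 =0.42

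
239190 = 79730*3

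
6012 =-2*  (-3006)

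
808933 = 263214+545719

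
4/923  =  4/923 = 0.00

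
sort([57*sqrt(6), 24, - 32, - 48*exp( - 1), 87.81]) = [ - 32, - 48 * exp(-1 ),24,87.81, 57 * sqrt( 6 )]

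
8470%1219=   1156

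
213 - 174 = 39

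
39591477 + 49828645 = 89420122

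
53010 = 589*90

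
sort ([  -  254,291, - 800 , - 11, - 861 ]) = [ - 861,-800,-254 ,-11, 291 ] 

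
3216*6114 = 19662624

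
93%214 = 93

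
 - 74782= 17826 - 92608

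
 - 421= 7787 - 8208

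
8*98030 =784240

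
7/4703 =7/4703 = 0.00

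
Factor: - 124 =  - 2^2*31^1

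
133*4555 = 605815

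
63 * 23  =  1449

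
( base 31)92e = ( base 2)10001000010101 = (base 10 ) 8725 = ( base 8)21025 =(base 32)8gl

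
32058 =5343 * 6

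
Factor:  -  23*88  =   - 2^3* 11^1*23^1  =  -2024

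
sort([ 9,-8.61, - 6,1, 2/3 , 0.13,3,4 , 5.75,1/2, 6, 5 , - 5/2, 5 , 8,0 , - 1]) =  [-8.61, - 6,-5/2, - 1, 0, 0.13,1/2, 2/3,1 , 3,4,5, 5,5.75, 6,  8, 9 ]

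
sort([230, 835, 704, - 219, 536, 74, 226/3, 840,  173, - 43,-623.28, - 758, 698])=[-758, - 623.28,  -  219, - 43,  74,226/3, 173,230, 536,698, 704,835,  840]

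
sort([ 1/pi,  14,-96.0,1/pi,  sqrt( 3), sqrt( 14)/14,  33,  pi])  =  [-96.0, sqrt( 14)/14 , 1/pi , 1/pi, sqrt ( 3), pi, 14 , 33]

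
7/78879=7/78879=   0.00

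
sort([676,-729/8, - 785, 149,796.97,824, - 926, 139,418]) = [ - 926, - 785, - 729/8 , 139, 149,418, 676, 796.97, 824]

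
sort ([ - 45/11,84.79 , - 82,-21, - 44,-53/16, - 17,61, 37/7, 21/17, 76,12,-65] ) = [ - 82, - 65,  -  44, - 21, - 17, - 45/11, - 53/16, 21/17, 37/7,12,61, 76, 84.79]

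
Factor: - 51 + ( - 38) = - 89 = -89^1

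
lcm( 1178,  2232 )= 42408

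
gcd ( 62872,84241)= 1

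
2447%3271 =2447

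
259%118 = 23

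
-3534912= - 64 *55233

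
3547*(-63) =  - 223461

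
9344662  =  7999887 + 1344775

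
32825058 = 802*40929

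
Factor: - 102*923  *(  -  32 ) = 3012672 = 2^6*3^1*13^1*17^1*71^1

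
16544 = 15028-  -  1516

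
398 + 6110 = 6508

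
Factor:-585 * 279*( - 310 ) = 2^1*3^4*5^2 * 13^1*31^2 = 50596650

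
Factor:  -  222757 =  - 337^1*661^1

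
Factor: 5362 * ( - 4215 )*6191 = -2^1*3^1*5^1  *  7^1*41^1 * 151^1  *  281^1*383^1 = - 139921738530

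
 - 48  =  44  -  92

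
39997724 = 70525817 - 30528093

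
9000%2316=2052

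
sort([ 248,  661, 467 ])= [ 248, 467, 661 ]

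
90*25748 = 2317320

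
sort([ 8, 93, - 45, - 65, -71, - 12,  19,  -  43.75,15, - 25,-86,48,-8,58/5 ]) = [ - 86, - 71, - 65, -45,-43.75,-25, - 12, - 8, 8,58/5,15,19, 48, 93]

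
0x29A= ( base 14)358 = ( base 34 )jk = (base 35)j1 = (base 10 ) 666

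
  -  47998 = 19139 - 67137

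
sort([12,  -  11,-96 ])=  [  -  96, - 11,12 ] 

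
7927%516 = 187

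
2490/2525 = 498/505= 0.99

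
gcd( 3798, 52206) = 6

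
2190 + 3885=6075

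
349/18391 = 349/18391 = 0.02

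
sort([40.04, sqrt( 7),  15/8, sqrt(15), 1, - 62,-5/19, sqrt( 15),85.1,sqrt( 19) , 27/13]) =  [  -  62,-5/19, 1,15/8, 27/13 , sqrt(7 ), sqrt(15 ),sqrt( 15),sqrt( 19),40.04,85.1] 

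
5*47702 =238510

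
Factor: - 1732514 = - 2^1*7^1*47^1*2633^1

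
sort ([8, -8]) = [  -  8,8] 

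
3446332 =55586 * 62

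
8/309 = 8/309  =  0.03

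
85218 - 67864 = 17354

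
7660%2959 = 1742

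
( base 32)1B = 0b101011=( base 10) 43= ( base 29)1E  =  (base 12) 37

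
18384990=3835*4794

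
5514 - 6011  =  -497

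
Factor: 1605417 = 3^1 * 11^1*48649^1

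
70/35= 2 = 2.00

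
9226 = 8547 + 679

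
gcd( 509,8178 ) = 1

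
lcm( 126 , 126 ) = 126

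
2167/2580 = 2167/2580 = 0.84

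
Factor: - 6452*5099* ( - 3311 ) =108927754628 = 2^2*7^1*11^1*43^1 * 1613^1*5099^1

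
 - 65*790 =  - 51350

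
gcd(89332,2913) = 971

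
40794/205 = 198+204/205  =  199.00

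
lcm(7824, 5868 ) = 23472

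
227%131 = 96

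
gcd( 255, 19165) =5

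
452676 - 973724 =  - 521048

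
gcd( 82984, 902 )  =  902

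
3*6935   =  20805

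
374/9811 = 374/9811= 0.04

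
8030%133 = 50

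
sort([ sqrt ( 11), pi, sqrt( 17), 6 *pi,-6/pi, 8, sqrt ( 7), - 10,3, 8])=[ -10, - 6/pi,sqrt(7),3, pi,sqrt( 11),sqrt( 17 ), 8,8, 6*pi] 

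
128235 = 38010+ 90225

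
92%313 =92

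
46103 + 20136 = 66239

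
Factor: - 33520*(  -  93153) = 2^4 * 3^1*5^1*419^1*31051^1 = 3122488560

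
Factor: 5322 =2^1*3^1 * 887^1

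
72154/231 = 72154/231 = 312.35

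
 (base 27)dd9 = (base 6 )113313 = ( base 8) 23155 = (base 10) 9837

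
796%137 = 111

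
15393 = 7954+7439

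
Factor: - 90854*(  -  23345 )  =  2120986630= 2^1*5^1*7^1*23^1*29^1*45427^1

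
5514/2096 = 2757/1048 = 2.63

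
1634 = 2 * 817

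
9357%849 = 18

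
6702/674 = 3351/337 = 9.94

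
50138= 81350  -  31212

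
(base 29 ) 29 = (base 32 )23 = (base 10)67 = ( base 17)3G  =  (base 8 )103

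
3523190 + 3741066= 7264256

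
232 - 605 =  - 373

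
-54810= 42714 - 97524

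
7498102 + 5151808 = 12649910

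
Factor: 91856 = 2^4*5741^1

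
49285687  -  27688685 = 21597002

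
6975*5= 34875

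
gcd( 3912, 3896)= 8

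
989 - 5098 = - 4109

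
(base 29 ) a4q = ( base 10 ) 8552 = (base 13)3B7B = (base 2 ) 10000101101000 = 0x2168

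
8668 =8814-146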